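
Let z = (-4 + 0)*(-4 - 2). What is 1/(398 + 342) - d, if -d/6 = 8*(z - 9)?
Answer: 532801/740 ≈ 720.00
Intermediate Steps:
z = 24 (z = -4*(-6) = 24)
d = -720 (d = -48*(24 - 9) = -48*15 = -6*120 = -720)
1/(398 + 342) - d = 1/(398 + 342) - 1*(-720) = 1/740 + 720 = 532801/740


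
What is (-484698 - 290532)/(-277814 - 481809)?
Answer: 775230/759623 ≈ 1.0205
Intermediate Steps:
(-484698 - 290532)/(-277814 - 481809) = -775230/(-759623) = -775230*(-1/759623) = 775230/759623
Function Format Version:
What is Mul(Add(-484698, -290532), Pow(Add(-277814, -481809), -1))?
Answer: Rational(775230, 759623) ≈ 1.0205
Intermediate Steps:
Mul(Add(-484698, -290532), Pow(Add(-277814, -481809), -1)) = Mul(-775230, Pow(-759623, -1)) = Mul(-775230, Rational(-1, 759623)) = Rational(775230, 759623)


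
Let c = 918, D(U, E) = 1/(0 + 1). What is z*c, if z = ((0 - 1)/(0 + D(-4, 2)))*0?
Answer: 0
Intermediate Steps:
D(U, E) = 1 (D(U, E) = 1/1 = 1)
z = 0 (z = ((0 - 1)/(0 + 1))*0 = -1/1*0 = -1*1*0 = -1*0 = 0)
z*c = 0*918 = 0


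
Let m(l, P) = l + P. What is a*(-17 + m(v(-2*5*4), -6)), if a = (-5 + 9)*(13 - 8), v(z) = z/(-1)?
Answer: 340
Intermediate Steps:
v(z) = -z (v(z) = z*(-1) = -z)
a = 20 (a = 4*5 = 20)
m(l, P) = P + l
a*(-17 + m(v(-2*5*4), -6)) = 20*(-17 + (-6 - (-2*5)*4)) = 20*(-17 + (-6 - (-10)*4)) = 20*(-17 + (-6 - 1*(-40))) = 20*(-17 + (-6 + 40)) = 20*(-17 + 34) = 20*17 = 340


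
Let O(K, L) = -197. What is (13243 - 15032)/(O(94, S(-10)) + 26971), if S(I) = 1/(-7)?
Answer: -1789/26774 ≈ -0.066819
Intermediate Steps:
S(I) = -⅐
(13243 - 15032)/(O(94, S(-10)) + 26971) = (13243 - 15032)/(-197 + 26971) = -1789/26774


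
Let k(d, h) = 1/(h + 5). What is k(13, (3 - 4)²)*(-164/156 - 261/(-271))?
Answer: -466/31707 ≈ -0.014697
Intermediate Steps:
k(d, h) = 1/(5 + h)
k(13, (3 - 4)²)*(-164/156 - 261/(-271)) = (-164/156 - 261/(-271))/(5 + (3 - 4)²) = (-164*1/156 - 261*(-1/271))/(5 + (-1)²) = (-41/39 + 261/271)/(5 + 1) = -932/10569/6 = (⅙)*(-932/10569) = -466/31707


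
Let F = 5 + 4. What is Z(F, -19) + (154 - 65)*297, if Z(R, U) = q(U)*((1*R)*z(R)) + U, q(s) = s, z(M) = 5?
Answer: 25559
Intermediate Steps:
F = 9
Z(R, U) = U + 5*R*U (Z(R, U) = U*((1*R)*5) + U = U*(R*5) + U = U*(5*R) + U = 5*R*U + U = U + 5*R*U)
Z(F, -19) + (154 - 65)*297 = -19*(1 + 5*9) + (154 - 65)*297 = -19*(1 + 45) + 89*297 = -19*46 + 26433 = -874 + 26433 = 25559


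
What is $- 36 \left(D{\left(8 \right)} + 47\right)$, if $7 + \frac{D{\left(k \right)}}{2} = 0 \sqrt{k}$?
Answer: $-1188$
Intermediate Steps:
$D{\left(k \right)} = -14$ ($D{\left(k \right)} = -14 + 2 \cdot 0 \sqrt{k} = -14 + 2 \cdot 0 = -14 + 0 = -14$)
$- 36 \left(D{\left(8 \right)} + 47\right) = - 36 \left(-14 + 47\right) = \left(-36\right) 33 = -1188$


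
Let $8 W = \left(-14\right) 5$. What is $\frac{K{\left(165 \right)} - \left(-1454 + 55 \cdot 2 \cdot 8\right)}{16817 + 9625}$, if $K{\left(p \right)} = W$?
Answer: $\frac{2261}{105768} \approx 0.021377$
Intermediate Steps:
$W = - \frac{35}{4}$ ($W = \frac{\left(-14\right) 5}{8} = \frac{1}{8} \left(-70\right) = - \frac{35}{4} \approx -8.75$)
$K{\left(p \right)} = - \frac{35}{4}$
$\frac{K{\left(165 \right)} - \left(-1454 + 55 \cdot 2 \cdot 8\right)}{16817 + 9625} = \frac{- \frac{35}{4} - \left(-1454 + 55 \cdot 2 \cdot 8\right)}{16817 + 9625} = \frac{- \frac{35}{4} + \left(\left(\left(-55 - 880\right) - 5821\right) + 7330\right)}{26442} = \left(- \frac{35}{4} + \left(\left(\left(-55 - 880\right) - 5821\right) + 7330\right)\right) \frac{1}{26442} = \left(- \frac{35}{4} + \left(\left(-935 - 5821\right) + 7330\right)\right) \frac{1}{26442} = \left(- \frac{35}{4} + \left(-6756 + 7330\right)\right) \frac{1}{26442} = \left(- \frac{35}{4} + 574\right) \frac{1}{26442} = \frac{2261}{4} \cdot \frac{1}{26442} = \frac{2261}{105768}$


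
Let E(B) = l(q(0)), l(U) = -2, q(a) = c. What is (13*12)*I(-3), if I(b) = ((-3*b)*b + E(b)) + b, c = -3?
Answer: -4992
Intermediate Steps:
q(a) = -3
E(B) = -2
I(b) = -2 + b - 3*b² (I(b) = ((-3*b)*b - 2) + b = (-3*b² - 2) + b = (-2 - 3*b²) + b = -2 + b - 3*b²)
(13*12)*I(-3) = (13*12)*(-2 - 3 - 3*(-3)²) = 156*(-2 - 3 - 3*9) = 156*(-2 - 3 - 27) = 156*(-32) = -4992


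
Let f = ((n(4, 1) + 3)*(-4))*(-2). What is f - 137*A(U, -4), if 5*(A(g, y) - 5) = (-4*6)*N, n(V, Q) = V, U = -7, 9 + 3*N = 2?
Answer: -10817/5 ≈ -2163.4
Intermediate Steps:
N = -7/3 (N = -3 + (1/3)*2 = -3 + 2/3 = -7/3 ≈ -2.3333)
A(g, y) = 81/5 (A(g, y) = 5 + (-4*6*(-7/3))/5 = 5 + (-24*(-7/3))/5 = 5 + (1/5)*56 = 5 + 56/5 = 81/5)
f = 56 (f = ((4 + 3)*(-4))*(-2) = (7*(-4))*(-2) = -28*(-2) = 56)
f - 137*A(U, -4) = 56 - 137*81/5 = 56 - 11097/5 = -10817/5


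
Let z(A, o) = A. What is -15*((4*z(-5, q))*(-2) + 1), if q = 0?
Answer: -615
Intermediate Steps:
-15*((4*z(-5, q))*(-2) + 1) = -15*((4*(-5))*(-2) + 1) = -15*(-20*(-2) + 1) = -15*(40 + 1) = -15*41 = -615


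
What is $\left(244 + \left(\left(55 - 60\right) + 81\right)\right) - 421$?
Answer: $-101$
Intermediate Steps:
$\left(244 + \left(\left(55 - 60\right) + 81\right)\right) - 421 = \left(244 + \left(-5 + 81\right)\right) - 421 = \left(244 + 76\right) - 421 = 320 - 421 = -101$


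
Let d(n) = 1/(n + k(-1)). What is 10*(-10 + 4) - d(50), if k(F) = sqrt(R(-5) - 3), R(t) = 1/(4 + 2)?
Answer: 6*(-10*sqrt(102) + 3001*I)/(sqrt(102) - 300*I) ≈ -60.02 + 0.00067254*I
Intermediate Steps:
R(t) = 1/6
k(F) = I*sqrt(102)/6 (k(F) = sqrt(1/6 - 3) = sqrt(-17/6) = I*sqrt(102)/6)
d(n) = 1/(n + I*sqrt(102)/6)
10*(-10 + 4) - d(50) = 10*(-10 + 4) - 6/(6*50 + I*sqrt(102)) = 10*(-6) - 6/(300 + I*sqrt(102)) = -60 - 6/(300 + I*sqrt(102))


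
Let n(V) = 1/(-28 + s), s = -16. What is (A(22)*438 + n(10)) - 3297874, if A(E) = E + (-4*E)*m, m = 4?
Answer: -151466217/44 ≈ -3.4424e+6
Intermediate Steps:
n(V) = -1/44 (n(V) = 1/(-28 - 16) = 1/(-44) = -1/44)
A(E) = -15*E (A(E) = E - 4*E*4 = E - 16*E = -15*E)
(A(22)*438 + n(10)) - 3297874 = (-15*22*438 - 1/44) - 3297874 = (-330*438 - 1/44) - 3297874 = (-144540 - 1/44) - 3297874 = -6359761/44 - 3297874 = -151466217/44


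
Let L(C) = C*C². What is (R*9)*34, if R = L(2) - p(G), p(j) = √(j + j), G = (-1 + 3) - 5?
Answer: 2448 - 306*I*√6 ≈ 2448.0 - 749.54*I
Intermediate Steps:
G = -3 (G = 2 - 5 = -3)
p(j) = √2*√j (p(j) = √(2*j) = √2*√j)
L(C) = C³
R = 8 - I*√6 (R = 2³ - √2*√(-3) = 8 - √2*I*√3 = 8 - I*√6 ≈ 8.0 - 2.4495*I)
(R*9)*34 = ((8 - I*√6)*9)*34 = (72 - 9*I*√6)*34 = 2448 - 306*I*√6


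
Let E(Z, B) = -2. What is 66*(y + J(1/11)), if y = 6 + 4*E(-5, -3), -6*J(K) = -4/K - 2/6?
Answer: 1067/3 ≈ 355.67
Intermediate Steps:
J(K) = 1/18 + 2/(3*K) (J(K) = -(-4/K - 2/6)/6 = -(-4/K - 2*⅙)/6 = -(-4/K - ⅓)/6 = -(-⅓ - 4/K)/6 = 1/18 + 2/(3*K))
y = -2 (y = 6 + 4*(-2) = 6 - 8 = -2)
66*(y + J(1/11)) = 66*(-2 + (12 + 1/11)/(18*(1/11))) = 66*(-2 + (1/18)*11*(133/11)) = 66*(-2 + 133/18) = 66*(97/18) = 1067/3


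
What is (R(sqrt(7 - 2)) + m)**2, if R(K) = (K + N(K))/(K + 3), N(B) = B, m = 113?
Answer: 24443/2 + 663*sqrt(5)/2 ≈ 12963.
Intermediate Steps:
R(K) = 2*K/(3 + K) (R(K) = (K + K)/(K + 3) = (2*K)/(3 + K) = 2*K/(3 + K))
(R(sqrt(7 - 2)) + m)**2 = (2*sqrt(7 - 2)/(3 + sqrt(7 - 2)) + 113)**2 = (2*sqrt(5)/(3 + sqrt(5)) + 113)**2 = (113 + 2*sqrt(5)/(3 + sqrt(5)))**2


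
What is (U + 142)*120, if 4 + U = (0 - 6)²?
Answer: 20880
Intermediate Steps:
U = 32 (U = -4 + (0 - 6)² = -4 + (-6)² = -4 + 36 = 32)
(U + 142)*120 = (32 + 142)*120 = 174*120 = 20880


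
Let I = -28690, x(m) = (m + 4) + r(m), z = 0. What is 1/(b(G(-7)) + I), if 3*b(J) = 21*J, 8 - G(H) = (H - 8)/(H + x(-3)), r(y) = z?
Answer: -2/57303 ≈ -3.4902e-5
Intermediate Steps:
r(y) = 0
x(m) = 4 + m (x(m) = (m + 4) + 0 = (4 + m) + 0 = 4 + m)
G(H) = 8 - (-8 + H)/(1 + H) (G(H) = 8 - (H - 8)/(H + (4 - 3)) = 8 - (-8 + H)/(H + 1) = 8 - (-8 + H)/(1 + H))
b(J) = 7*J (b(J) = (21*J)/3 = 7*J)
1/(b(G(-7)) + I) = 1/(7*((16 + 7*(-7))/(1 - 7)) - 28690) = 1/(7*((16 - 49)/(-6)) - 28690) = 1/(7*(-1/6*(-33)) - 28690) = 1/(7*(11/2) - 28690) = 1/(77/2 - 28690) = 1/(-57303/2) = -2/57303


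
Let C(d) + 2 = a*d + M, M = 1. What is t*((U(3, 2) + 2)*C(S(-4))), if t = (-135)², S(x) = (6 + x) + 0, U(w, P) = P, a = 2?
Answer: 218700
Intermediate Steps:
S(x) = 6 + x
C(d) = -1 + 2*d (C(d) = -2 + (2*d + 1) = -2 + (1 + 2*d) = -1 + 2*d)
t = 18225
t*((U(3, 2) + 2)*C(S(-4))) = 18225*((2 + 2)*(-1 + 2*(6 - 4))) = 18225*(4*(-1 + 2*2)) = 18225*(4*(-1 + 4)) = 18225*(4*3) = 18225*12 = 218700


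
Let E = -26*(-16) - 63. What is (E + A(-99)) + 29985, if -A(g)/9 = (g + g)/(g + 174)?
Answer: 759044/25 ≈ 30362.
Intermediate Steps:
A(g) = -18*g/(174 + g) (A(g) = -9*(g + g)/(g + 174) = -9*2*g/(174 + g) = -18*g/(174 + g))
E = 353 (E = 416 - 63 = 353)
(E + A(-99)) + 29985 = (353 - 18*(-99)/(174 - 99)) + 29985 = (353 - 18*(-99)/75) + 29985 = (353 - 18*(-99)*1/75) + 29985 = (353 + 594/25) + 29985 = 9419/25 + 29985 = 759044/25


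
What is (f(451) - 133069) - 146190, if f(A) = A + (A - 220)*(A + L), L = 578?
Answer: -41109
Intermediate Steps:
f(A) = A + (-220 + A)*(578 + A) (f(A) = A + (A - 220)*(A + 578) = A + (-220 + A)*(578 + A))
(f(451) - 133069) - 146190 = ((-127160 + 451² + 359*451) - 133069) - 146190 = ((-127160 + 203401 + 161909) - 133069) - 146190 = (238150 - 133069) - 146190 = 105081 - 146190 = -41109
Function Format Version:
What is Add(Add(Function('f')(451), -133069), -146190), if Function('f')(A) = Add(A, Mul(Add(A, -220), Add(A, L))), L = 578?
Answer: -41109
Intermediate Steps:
Function('f')(A) = Add(A, Mul(Add(-220, A), Add(578, A))) (Function('f')(A) = Add(A, Mul(Add(A, -220), Add(A, 578))) = Add(A, Mul(Add(-220, A), Add(578, A))))
Add(Add(Function('f')(451), -133069), -146190) = Add(Add(Add(-127160, Pow(451, 2), Mul(359, 451)), -133069), -146190) = Add(Add(Add(-127160, 203401, 161909), -133069), -146190) = Add(Add(238150, -133069), -146190) = Add(105081, -146190) = -41109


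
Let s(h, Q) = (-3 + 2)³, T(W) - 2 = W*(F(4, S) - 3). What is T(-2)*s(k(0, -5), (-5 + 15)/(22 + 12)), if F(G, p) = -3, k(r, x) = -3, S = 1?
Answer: -14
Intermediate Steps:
T(W) = 2 - 6*W (T(W) = 2 + W*(-3 - 3) = 2 + W*(-6) = 2 - 6*W)
s(h, Q) = -1 (s(h, Q) = (-1)³ = -1)
T(-2)*s(k(0, -5), (-5 + 15)/(22 + 12)) = (2 - 6*(-2))*(-1) = (2 + 12)*(-1) = 14*(-1) = -14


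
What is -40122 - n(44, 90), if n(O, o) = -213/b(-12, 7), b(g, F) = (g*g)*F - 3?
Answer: -13440799/335 ≈ -40122.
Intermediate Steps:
b(g, F) = -3 + F*g**2 (b(g, F) = g**2*F - 3 = F*g**2 - 3 = -3 + F*g**2)
n(O, o) = -71/335 (n(O, o) = -213/(-3 + 7*(-12)**2) = -213/(-3 + 7*144) = -213/(-3 + 1008) = -213/1005 = -213*1/1005 = -71/335)
-40122 - n(44, 90) = -40122 - 1*(-71/335) = -40122 + 71/335 = -13440799/335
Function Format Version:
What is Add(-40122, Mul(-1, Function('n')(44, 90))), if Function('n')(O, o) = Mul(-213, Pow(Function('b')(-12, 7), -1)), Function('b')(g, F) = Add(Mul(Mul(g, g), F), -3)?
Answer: Rational(-13440799, 335) ≈ -40122.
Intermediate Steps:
Function('b')(g, F) = Add(-3, Mul(F, Pow(g, 2))) (Function('b')(g, F) = Add(Mul(Pow(g, 2), F), -3) = Add(Mul(F, Pow(g, 2)), -3) = Add(-3, Mul(F, Pow(g, 2))))
Function('n')(O, o) = Rational(-71, 335) (Function('n')(O, o) = Mul(-213, Pow(Add(-3, Mul(7, Pow(-12, 2))), -1)) = Mul(-213, Pow(Add(-3, Mul(7, 144)), -1)) = Mul(-213, Pow(Add(-3, 1008), -1)) = Mul(-213, Pow(1005, -1)) = Mul(-213, Rational(1, 1005)) = Rational(-71, 335))
Add(-40122, Mul(-1, Function('n')(44, 90))) = Add(-40122, Mul(-1, Rational(-71, 335))) = Add(-40122, Rational(71, 335)) = Rational(-13440799, 335)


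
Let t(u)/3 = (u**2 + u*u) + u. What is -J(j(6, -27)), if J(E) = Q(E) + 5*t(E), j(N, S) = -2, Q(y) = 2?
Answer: -92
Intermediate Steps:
t(u) = 3*u + 6*u**2 (t(u) = 3*((u**2 + u*u) + u) = 3*((u**2 + u**2) + u) = 3*(2*u**2 + u) = 3*(u + 2*u**2) = 3*u + 6*u**2)
J(E) = 2 + 15*E*(1 + 2*E) (J(E) = 2 + 5*(3*E*(1 + 2*E)) = 2 + 15*E*(1 + 2*E))
-J(j(6, -27)) = -(2 + 15*(-2)*(1 + 2*(-2))) = -(2 + 15*(-2)*(1 - 4)) = -(2 + 15*(-2)*(-3)) = -(2 + 90) = -1*92 = -92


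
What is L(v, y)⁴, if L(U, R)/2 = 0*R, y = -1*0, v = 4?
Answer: 0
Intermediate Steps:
y = 0
L(U, R) = 0 (L(U, R) = 2*(0*R) = 2*0 = 0)
L(v, y)⁴ = 0⁴ = 0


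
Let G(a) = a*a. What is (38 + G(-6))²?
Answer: 5476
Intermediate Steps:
G(a) = a²
(38 + G(-6))² = (38 + (-6)²)² = (38 + 36)² = 74² = 5476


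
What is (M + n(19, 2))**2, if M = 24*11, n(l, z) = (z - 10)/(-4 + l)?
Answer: 15618304/225 ≈ 69415.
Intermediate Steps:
n(l, z) = (-10 + z)/(-4 + l)
M = 264
(M + n(19, 2))**2 = (264 + (-10 + 2)/(-4 + 19))**2 = (264 - 8/15)**2 = (3952/15)**2 = 15618304/225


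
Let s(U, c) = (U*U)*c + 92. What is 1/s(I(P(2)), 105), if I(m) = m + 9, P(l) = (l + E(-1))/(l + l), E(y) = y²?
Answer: 16/161177 ≈ 9.9270e-5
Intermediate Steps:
P(l) = (1 + l)/(2*l) (P(l) = (l + (-1)²)/(l + l) = (l + 1)/((2*l)) = (1 + l)*(1/(2*l)) = (1 + l)/(2*l))
I(m) = 9 + m
s(U, c) = 92 + c*U² (s(U, c) = U²*c + 92 = c*U² + 92 = 92 + c*U²)
1/s(I(P(2)), 105) = 1/(92 + 105*(9 + (½)*(1 + 2)/2)²) = 1/(92 + 105*(9 + (½)*(½)*3)²) = 1/(92 + 105*(9 + ¾)²) = 1/(92 + 105*(39/4)²) = 1/(92 + 105*(1521/16)) = 1/(92 + 159705/16) = 1/(161177/16) = 16/161177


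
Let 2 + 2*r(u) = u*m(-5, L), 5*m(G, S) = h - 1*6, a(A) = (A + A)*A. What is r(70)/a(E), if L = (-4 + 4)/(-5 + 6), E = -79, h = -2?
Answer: -57/12482 ≈ -0.0045666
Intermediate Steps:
L = 0 (L = 0/1 = 0*1 = 0)
a(A) = 2*A**2 (a(A) = (2*A)*A = 2*A**2)
m(G, S) = -8/5 (m(G, S) = (-2 - 1*6)/5 = (-2 - 6)/5 = (1/5)*(-8) = -8/5)
r(u) = -1 - 4*u/5 (r(u) = -1 + (u*(-8/5))/2 = -1 + (-8*u/5)/2 = -1 - 4*u/5)
r(70)/a(E) = (-1 - 4/5*70)/((2*(-79)**2)) = (-1 - 56)/((2*6241)) = -57/12482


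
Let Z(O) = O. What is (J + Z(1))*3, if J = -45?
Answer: -132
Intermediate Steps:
(J + Z(1))*3 = (-45 + 1)*3 = -44*3 = -132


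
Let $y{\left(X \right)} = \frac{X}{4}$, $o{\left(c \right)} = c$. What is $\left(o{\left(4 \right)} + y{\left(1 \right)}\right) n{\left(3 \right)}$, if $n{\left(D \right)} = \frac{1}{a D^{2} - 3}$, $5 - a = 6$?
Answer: $- \frac{17}{48} \approx -0.35417$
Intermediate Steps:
$a = -1$ ($a = 5 - 6 = -1$)
$y{\left(X \right)} = \frac{X}{4}$ ($y{\left(X \right)} = X \frac{1}{4} = \frac{X}{4}$)
$n{\left(D \right)} = \frac{1}{-3 - D^{2}}$ ($n{\left(D \right)} = \frac{1}{- D^{2} - 3} = \frac{1}{-3 - D^{2}}$)
$\left(o{\left(4 \right)} + y{\left(1 \right)}\right) n{\left(3 \right)} = \left(4 + \frac{1}{4} \cdot 1\right) \left(- \frac{1}{3 + 3^{2}}\right) = \left(4 + \frac{1}{4}\right) \left(- \frac{1}{3 + 9}\right) = \frac{17 \left(- \frac{1}{12}\right)}{4} = \frac{17 \left(\left(-1\right) \frac{1}{12}\right)}{4} = \frac{17}{4} \left(- \frac{1}{12}\right) = - \frac{17}{48}$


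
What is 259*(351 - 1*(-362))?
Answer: 184667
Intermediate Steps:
259*(351 - 1*(-362)) = 259*(351 + 362) = 259*713 = 184667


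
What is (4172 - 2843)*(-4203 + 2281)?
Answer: -2554338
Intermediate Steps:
(4172 - 2843)*(-4203 + 2281) = 1329*(-1922) = -2554338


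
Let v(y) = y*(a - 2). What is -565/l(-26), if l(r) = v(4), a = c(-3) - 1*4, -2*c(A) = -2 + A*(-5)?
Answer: 113/10 ≈ 11.300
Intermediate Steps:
c(A) = 1 + 5*A/2 (c(A) = -(-2 + A*(-5))/2 = -(-2 - 5*A)/2 = 1 + 5*A/2)
a = -21/2 (a = (1 + (5/2)*(-3)) - 1*4 = (1 - 15/2) - 4 = -13/2 - 4 = -21/2 ≈ -10.500)
v(y) = -25*y/2 (v(y) = y*(-21/2 - 2) = y*(-25/2) = -25*y/2)
l(r) = -50 (l(r) = -25/2*4 = -50)
-565/l(-26) = -565/(-50) = -565*(-1/50) = 113/10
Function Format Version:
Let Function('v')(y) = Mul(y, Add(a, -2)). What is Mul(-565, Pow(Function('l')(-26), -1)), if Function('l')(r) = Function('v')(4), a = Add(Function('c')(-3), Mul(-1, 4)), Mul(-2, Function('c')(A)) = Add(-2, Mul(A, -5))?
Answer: Rational(113, 10) ≈ 11.300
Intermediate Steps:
Function('c')(A) = Add(1, Mul(Rational(5, 2), A)) (Function('c')(A) = Mul(Rational(-1, 2), Add(-2, Mul(A, -5))) = Mul(Rational(-1, 2), Add(-2, Mul(-5, A))) = Add(1, Mul(Rational(5, 2), A)))
a = Rational(-21, 2) (a = Add(Add(1, Mul(Rational(5, 2), -3)), Mul(-1, 4)) = Add(Add(1, Rational(-15, 2)), -4) = Add(Rational(-13, 2), -4) = Rational(-21, 2) ≈ -10.500)
Function('v')(y) = Mul(Rational(-25, 2), y) (Function('v')(y) = Mul(y, Add(Rational(-21, 2), -2)) = Mul(y, Rational(-25, 2)) = Mul(Rational(-25, 2), y))
Function('l')(r) = -50 (Function('l')(r) = Mul(Rational(-25, 2), 4) = -50)
Mul(-565, Pow(Function('l')(-26), -1)) = Mul(-565, Pow(-50, -1)) = Mul(-565, Rational(-1, 50)) = Rational(113, 10)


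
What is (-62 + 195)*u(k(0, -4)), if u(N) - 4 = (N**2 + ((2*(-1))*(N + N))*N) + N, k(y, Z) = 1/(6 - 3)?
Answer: 532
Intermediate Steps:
k(y, Z) = 1/3
u(N) = 4 + N - 3*N**2 (u(N) = 4 + ((N**2 + ((2*(-1))*(N + N))*N) + N) = 4 + ((N**2 + (-4*N)*N) + N) = 4 + ((N**2 - 4*N**2) + N) = 4 + (-3*N**2 + N) = 4 + (N - 3*N**2) = 4 + N - 3*N**2)
(-62 + 195)*u(k(0, -4)) = (-62 + 195)*(4 + 1/3 - 3*(1/3)**2) = 133*(4 + 1/3 - 3*1/9) = 133*(4 + 1/3 - 1/3) = 133*4 = 532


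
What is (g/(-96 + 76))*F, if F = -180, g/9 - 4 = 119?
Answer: 9963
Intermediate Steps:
g = 1107 (g = 36 + 9*119 = 36 + 1071 = 1107)
(g/(-96 + 76))*F = (1107/(-96 + 76))*(-180) = (1107/(-20))*(-180) = (1107*(-1/20))*(-180) = -1107/20*(-180) = 9963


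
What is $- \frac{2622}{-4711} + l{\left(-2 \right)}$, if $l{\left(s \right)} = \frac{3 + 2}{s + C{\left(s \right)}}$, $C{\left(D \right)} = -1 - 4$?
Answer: $- \frac{743}{4711} \approx -0.15772$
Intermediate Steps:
$C{\left(D \right)} = -5$ ($C{\left(D \right)} = -1 - 4 = -5$)
$l{\left(s \right)} = \frac{5}{-5 + s}$ ($l{\left(s \right)} = \frac{3 + 2}{s - 5} = \frac{5}{-5 + s}$)
$- \frac{2622}{-4711} + l{\left(-2 \right)} = - \frac{2622}{-4711} + \frac{5}{-5 - 2} = \left(-2622\right) \left(- \frac{1}{4711}\right) + \frac{5}{-7} = \frac{2622}{4711} + 5 \left(- \frac{1}{7}\right) = \frac{2622}{4711} - \frac{5}{7} = - \frac{743}{4711}$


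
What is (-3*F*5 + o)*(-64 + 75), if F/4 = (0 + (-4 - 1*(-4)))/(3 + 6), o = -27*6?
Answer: -1782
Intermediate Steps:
o = -162
F = 0 (F = 4*((0 + (-4 - 1*(-4)))/(3 + 6)) = 4*((0 + (-4 + 4))/9) = 4*((0 + 0)*(⅑)) = 4*(0*(⅑)) = 4*0 = 0)
(-3*F*5 + o)*(-64 + 75) = (-3*0*5 - 162)*(-64 + 75) = (0*5 - 162)*11 = (0 - 162)*11 = -162*11 = -1782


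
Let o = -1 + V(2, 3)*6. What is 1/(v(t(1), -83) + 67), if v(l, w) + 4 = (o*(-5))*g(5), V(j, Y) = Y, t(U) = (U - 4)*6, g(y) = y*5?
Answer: -1/2062 ≈ -0.00048497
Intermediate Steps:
g(y) = 5*y
t(U) = -24 + 6*U (t(U) = (-4 + U)*6 = -24 + 6*U)
o = 17 (o = -1 + 3*6 = -1 + 18 = 17)
v(l, w) = -2129 (v(l, w) = -4 + (17*(-5))*(5*5) = -4 - 85*25 = -4 - 2125 = -2129)
1/(v(t(1), -83) + 67) = 1/(-2129 + 67) = 1/(-2062) = -1/2062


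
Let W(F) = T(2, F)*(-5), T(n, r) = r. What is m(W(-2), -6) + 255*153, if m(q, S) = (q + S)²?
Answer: 39031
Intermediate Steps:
W(F) = -5*F (W(F) = F*(-5) = -5*F)
m(q, S) = (S + q)²
m(W(-2), -6) + 255*153 = (-6 - 5*(-2))² + 255*153 = (-6 + 10)² + 39015 = 4² + 39015 = 16 + 39015 = 39031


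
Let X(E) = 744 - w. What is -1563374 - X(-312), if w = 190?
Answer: -1563928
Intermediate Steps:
X(E) = 554 (X(E) = 744 - 1*190 = 744 - 190 = 554)
-1563374 - X(-312) = -1563374 - 1*554 = -1563374 - 554 = -1563928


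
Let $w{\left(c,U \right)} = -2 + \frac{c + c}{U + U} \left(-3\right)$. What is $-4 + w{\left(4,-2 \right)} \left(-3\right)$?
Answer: $-16$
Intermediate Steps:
$w{\left(c,U \right)} = -2 - \frac{3 c}{U}$ ($w{\left(c,U \right)} = -2 + \frac{2 c}{2 U} \left(-3\right) = -2 + 2 c \frac{1}{2 U} \left(-3\right) = -2 + \frac{c}{U} \left(-3\right) = -2 - \frac{3 c}{U}$)
$-4 + w{\left(4,-2 \right)} \left(-3\right) = -4 + \left(-2 - \frac{12}{-2}\right) \left(-3\right) = -4 + \left(-2 - 12 \left(- \frac{1}{2}\right)\right) \left(-3\right) = -4 + \left(-2 + 6\right) \left(-3\right) = -4 + 4 \left(-3\right) = -4 - 12 = -16$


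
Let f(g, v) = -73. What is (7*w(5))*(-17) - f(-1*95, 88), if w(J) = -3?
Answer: 430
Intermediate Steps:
(7*w(5))*(-17) - f(-1*95, 88) = (7*(-3))*(-17) - 1*(-73) = -21*(-17) + 73 = 357 + 73 = 430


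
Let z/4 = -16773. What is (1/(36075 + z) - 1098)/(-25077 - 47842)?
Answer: 34056667/2261728623 ≈ 0.015058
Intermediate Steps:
z = -67092 (z = 4*(-16773) = -67092)
(1/(36075 + z) - 1098)/(-25077 - 47842) = (1/(36075 - 67092) - 1098)/(-25077 - 47842) = (1/(-31017) - 1098)/(-72919) = (-1/31017 - 1098)*(-1/72919) = -34056667/31017*(-1/72919) = 34056667/2261728623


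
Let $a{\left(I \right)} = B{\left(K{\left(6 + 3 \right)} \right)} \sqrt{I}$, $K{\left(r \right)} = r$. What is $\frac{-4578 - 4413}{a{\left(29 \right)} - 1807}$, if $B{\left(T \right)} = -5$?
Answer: $\frac{16246737}{3264524} - \frac{44955 \sqrt{29}}{3264524} \approx 4.9026$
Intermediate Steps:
$a{\left(I \right)} = - 5 \sqrt{I}$
$\frac{-4578 - 4413}{a{\left(29 \right)} - 1807} = \frac{-4578 - 4413}{- 5 \sqrt{29} - 1807} = - \frac{8991}{-1807 - 5 \sqrt{29}}$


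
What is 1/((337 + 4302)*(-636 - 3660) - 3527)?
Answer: -1/19932671 ≈ -5.0169e-8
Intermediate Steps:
1/((337 + 4302)*(-636 - 3660) - 3527) = 1/(4639*(-4296) - 3527) = 1/(-19929144 - 3527) = 1/(-19932671) = -1/19932671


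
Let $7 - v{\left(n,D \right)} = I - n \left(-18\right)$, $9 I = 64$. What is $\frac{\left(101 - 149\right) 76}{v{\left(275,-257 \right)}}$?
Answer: $\frac{32832}{44551} \approx 0.73695$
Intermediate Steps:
$I = \frac{64}{9}$ ($I = \frac{1}{9} \cdot 64 = \frac{64}{9} \approx 7.1111$)
$v{\left(n,D \right)} = - \frac{1}{9} - 18 n$ ($v{\left(n,D \right)} = 7 - \left(\frac{64}{9} - n \left(-18\right)\right) = 7 - \left(\frac{64}{9} - - 18 n\right) = 7 - \left(\frac{64}{9} + 18 n\right) = - \frac{1}{9} - 18 n$)
$\frac{\left(101 - 149\right) 76}{v{\left(275,-257 \right)}} = \frac{\left(101 - 149\right) 76}{- \frac{1}{9} - 4950} = \frac{\left(-48\right) 76}{- \frac{1}{9} - 4950} = - \frac{3648}{- \frac{44551}{9}} = \left(-3648\right) \left(- \frac{9}{44551}\right) = \frac{32832}{44551}$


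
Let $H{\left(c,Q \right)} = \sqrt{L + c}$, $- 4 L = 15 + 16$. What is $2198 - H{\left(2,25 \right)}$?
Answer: $2198 - \frac{i \sqrt{23}}{2} \approx 2198.0 - 2.3979 i$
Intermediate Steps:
$L = - \frac{31}{4}$ ($L = - \frac{15 + 16}{4} = \left(- \frac{1}{4}\right) 31 = - \frac{31}{4} \approx -7.75$)
$H{\left(c,Q \right)} = \sqrt{- \frac{31}{4} + c}$
$2198 - H{\left(2,25 \right)} = 2198 - \frac{\sqrt{-31 + 4 \cdot 2}}{2} = 2198 - \frac{\sqrt{-31 + 8}}{2} = 2198 - \frac{\sqrt{-23}}{2} = 2198 - \frac{i \sqrt{23}}{2}$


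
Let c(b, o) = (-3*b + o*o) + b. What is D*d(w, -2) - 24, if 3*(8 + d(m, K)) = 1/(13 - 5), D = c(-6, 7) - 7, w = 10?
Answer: -1815/4 ≈ -453.75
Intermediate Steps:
c(b, o) = o² - 2*b (c(b, o) = (-3*b + o²) + b = (o² - 3*b) + b = o² - 2*b)
D = 54 (D = (7² - 2*(-6)) - 7 = (49 + 12) - 7 = 61 - 7 = 54)
d(m, K) = -191/24 (d(m, K) = -8 + 1/(3*(13 - 5)) = -8 + (⅓)/8 = -8 + (⅓)*(⅛) = -8 + 1/24 = -191/24)
D*d(w, -2) - 24 = 54*(-191/24) - 24 = -1719/4 - 24 = -1815/4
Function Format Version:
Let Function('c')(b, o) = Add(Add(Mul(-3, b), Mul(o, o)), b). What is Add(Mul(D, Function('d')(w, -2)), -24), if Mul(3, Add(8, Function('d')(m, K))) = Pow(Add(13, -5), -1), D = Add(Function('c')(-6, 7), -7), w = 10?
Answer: Rational(-1815, 4) ≈ -453.75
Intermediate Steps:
Function('c')(b, o) = Add(Pow(o, 2), Mul(-2, b)) (Function('c')(b, o) = Add(Add(Mul(-3, b), Pow(o, 2)), b) = Add(Add(Pow(o, 2), Mul(-3, b)), b) = Add(Pow(o, 2), Mul(-2, b)))
D = 54 (D = Add(Add(Pow(7, 2), Mul(-2, -6)), -7) = Add(Add(49, 12), -7) = Add(61, -7) = 54)
Function('d')(m, K) = Rational(-191, 24) (Function('d')(m, K) = Add(-8, Mul(Rational(1, 3), Pow(Add(13, -5), -1))) = Add(-8, Mul(Rational(1, 3), Pow(8, -1))) = Add(-8, Mul(Rational(1, 3), Rational(1, 8))) = Add(-8, Rational(1, 24)) = Rational(-191, 24))
Add(Mul(D, Function('d')(w, -2)), -24) = Add(Mul(54, Rational(-191, 24)), -24) = Add(Rational(-1719, 4), -24) = Rational(-1815, 4)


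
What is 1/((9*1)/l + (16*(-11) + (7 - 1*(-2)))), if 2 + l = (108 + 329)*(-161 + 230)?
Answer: -30151/5035208 ≈ -0.0059880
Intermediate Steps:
l = 30151 (l = -2 + (108 + 329)*(-161 + 230) = -2 + 437*69 = -2 + 30153 = 30151)
1/((9*1)/l + (16*(-11) + (7 - 1*(-2)))) = 1/((9*1)/30151 + (16*(-11) + (7 - 1*(-2)))) = 1/(9*(1/30151) + (-176 + (7 + 2))) = 1/(9/30151 + (-176 + 9)) = 1/(9/30151 - 167) = 1/(-5035208/30151) = -30151/5035208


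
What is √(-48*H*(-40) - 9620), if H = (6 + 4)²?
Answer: 2*√45595 ≈ 427.06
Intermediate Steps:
H = 100 (H = 10² = 100)
√(-48*H*(-40) - 9620) = √(-48*100*(-40) - 9620) = √(-4800*(-40) - 9620) = √(192000 - 9620) = √182380 = 2*√45595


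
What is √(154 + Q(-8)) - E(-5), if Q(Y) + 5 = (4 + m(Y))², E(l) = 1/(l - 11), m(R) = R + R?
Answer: 1/16 + √293 ≈ 17.180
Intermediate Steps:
m(R) = 2*R
E(l) = 1/(-11 + l)
Q(Y) = -5 + (4 + 2*Y)²
√(154 + Q(-8)) - E(-5) = √(154 + (-5 + 4*(2 - 8)²)) - 1/(-11 - 5) = √(154 + (-5 + 4*(-6)²)) - 1/(-16) = √(154 + (-5 + 4*36)) - 1*(-1/16) = √(154 + (-5 + 144)) + 1/16 = √(154 + 139) + 1/16 = √293 + 1/16 = 1/16 + √293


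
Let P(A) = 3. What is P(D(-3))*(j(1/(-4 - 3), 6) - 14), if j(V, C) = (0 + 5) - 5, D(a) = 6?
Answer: -42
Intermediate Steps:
j(V, C) = 0 (j(V, C) = 5 - 5 = 0)
P(D(-3))*(j(1/(-4 - 3), 6) - 14) = 3*(0 - 14) = 3*(-14) = -42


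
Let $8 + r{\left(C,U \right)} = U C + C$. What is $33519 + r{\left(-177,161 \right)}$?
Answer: $4837$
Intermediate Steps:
$r{\left(C,U \right)} = -8 + C + C U$ ($r{\left(C,U \right)} = -8 + \left(U C + C\right) = -8 + \left(C U + C\right) = -8 + \left(C + C U\right) = -8 + C + C U$)
$33519 + r{\left(-177,161 \right)} = 33519 - 28682 = 4837$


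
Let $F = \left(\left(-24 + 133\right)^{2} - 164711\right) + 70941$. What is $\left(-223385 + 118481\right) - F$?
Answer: $-23015$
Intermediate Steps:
$F = -81889$ ($F = \left(109^{2} - 164711\right) + 70941 = \left(11881 - 164711\right) + 70941 = -152830 + 70941 = -81889$)
$\left(-223385 + 118481\right) - F = \left(-223385 + 118481\right) - -81889 = -104904 + 81889 = -23015$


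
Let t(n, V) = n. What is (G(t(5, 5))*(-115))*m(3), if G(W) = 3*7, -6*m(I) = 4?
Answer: 1610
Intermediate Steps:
m(I) = -⅔ (m(I) = -⅙*4 = -⅔)
G(W) = 21
(G(t(5, 5))*(-115))*m(3) = (21*(-115))*(-⅔) = -2415*(-⅔) = 1610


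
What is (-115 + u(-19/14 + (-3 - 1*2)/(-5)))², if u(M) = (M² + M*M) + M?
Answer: 31809600/2401 ≈ 13248.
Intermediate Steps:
u(M) = M + 2*M² (u(M) = (M² + M²) + M = 2*M² + M = M + 2*M²)
(-115 + u(-19/14 + (-3 - 1*2)/(-5)))² = (-115 + (-19/14 + (-3 - 1*2)/(-5))*(1 + 2*(-19/14 + (-3 - 1*2)/(-5))))² = (-115 + (-19*1/14 + (-3 - 2)*(-⅕))*(1 + 2*(-19*1/14 + (-3 - 2)*(-⅕))))² = (-115 + (-19/14 - 5*(-⅕))*(1 + 2*(-19/14 - 5*(-⅕))))² = (-115 + (-19/14 + 1)*(1 + 2*(-19/14 + 1)))² = (-115 - 5*(1 + 2*(-5/14))/14)² = (-115 - 5*(1 - 5/7)/14)² = (-115 - 5/14*2/7)² = (-115 - 5/49)² = (-5640/49)² = 31809600/2401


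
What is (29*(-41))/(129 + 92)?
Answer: -1189/221 ≈ -5.3801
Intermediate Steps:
(29*(-41))/(129 + 92) = -1189/221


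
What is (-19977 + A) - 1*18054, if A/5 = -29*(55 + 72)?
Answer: -56446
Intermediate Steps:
A = -18415 (A = 5*(-29*(55 + 72)) = 5*(-29*127) = 5*(-3683) = -18415)
(-19977 + A) - 1*18054 = (-19977 - 18415) - 1*18054 = -38392 - 18054 = -56446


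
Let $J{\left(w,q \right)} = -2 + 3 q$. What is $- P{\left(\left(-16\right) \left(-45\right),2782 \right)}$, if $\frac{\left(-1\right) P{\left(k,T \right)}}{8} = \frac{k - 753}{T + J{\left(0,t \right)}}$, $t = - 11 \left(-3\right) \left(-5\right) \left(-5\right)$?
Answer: $- \frac{264}{5255} \approx -0.050238$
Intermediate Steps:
$t = 825$ ($t = - 11 \cdot 15 \left(-5\right) = \left(-11\right) \left(-75\right) = 825$)
$P{\left(k,T \right)} = - \frac{8 \left(-753 + k\right)}{2473 + T}$ ($P{\left(k,T \right)} = - 8 \frac{k - 753}{T + \left(-2 + 3 \cdot 825\right)} = - 8 \frac{-753 + k}{T + \left(-2 + 2475\right)} = - 8 \frac{-753 + k}{T + 2473} = - 8 \frac{-753 + k}{2473 + T} = - \frac{8 \left(-753 + k\right)}{2473 + T}$)
$- P{\left(\left(-16\right) \left(-45\right),2782 \right)} = - \frac{8 \left(753 - \left(-16\right) \left(-45\right)\right)}{2473 + 2782} = - \frac{8 \left(753 - 720\right)}{5255} = - \frac{8 \cdot 33}{5255} = \left(-1\right) \frac{264}{5255} = - \frac{264}{5255}$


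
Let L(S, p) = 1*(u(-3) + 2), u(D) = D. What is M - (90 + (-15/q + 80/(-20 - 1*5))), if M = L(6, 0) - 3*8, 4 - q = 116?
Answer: -62683/560 ≈ -111.93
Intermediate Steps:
L(S, p) = -1 (L(S, p) = 1*(-3 + 2) = 1*(-1) = -1)
q = -112 (q = 4 - 1*116 = 4 - 116 = -112)
M = -25 (M = -1 - 3*8 = -1 - 24 = -25)
M - (90 + (-15/q + 80/(-20 - 1*5))) = -25 - (90 + (-15/(-112) + 80/(-20 - 1*5))) = -25 - (90 + (-15*(-1/112) + 80/(-20 - 5))) = -25 - (90 + (15/112 + 80/(-25))) = -25 - (90 + (15/112 + 80*(-1/25))) = -25 - (90 + (15/112 - 16/5)) = -25 - (90 - 1717/560) = -25 - 1*48683/560 = -25 - 48683/560 = -62683/560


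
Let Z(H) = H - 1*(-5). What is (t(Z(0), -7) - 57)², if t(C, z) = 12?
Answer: 2025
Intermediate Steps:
Z(H) = 5 + H (Z(H) = H + 5 = 5 + H)
(t(Z(0), -7) - 57)² = (12 - 57)² = (-45)² = 2025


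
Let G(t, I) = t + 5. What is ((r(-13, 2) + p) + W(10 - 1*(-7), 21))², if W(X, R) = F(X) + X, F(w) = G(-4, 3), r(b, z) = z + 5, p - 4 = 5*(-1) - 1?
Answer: 529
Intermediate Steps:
p = -2 (p = 4 + (5*(-1) - 1) = 4 + (-5 - 1) = 4 - 6 = -2)
G(t, I) = 5 + t
r(b, z) = 5 + z
F(w) = 1 (F(w) = 5 - 4 = 1)
W(X, R) = 1 + X
((r(-13, 2) + p) + W(10 - 1*(-7), 21))² = (((5 + 2) - 2) + (1 + (10 - 1*(-7))))² = ((7 - 2) + (1 + (10 + 7)))² = (5 + (1 + 17))² = (5 + 18)² = 23² = 529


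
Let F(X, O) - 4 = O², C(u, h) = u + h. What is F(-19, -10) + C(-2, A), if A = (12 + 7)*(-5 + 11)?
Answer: 216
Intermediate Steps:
A = 114 (A = 19*6 = 114)
C(u, h) = h + u
F(X, O) = 4 + O²
F(-19, -10) + C(-2, A) = (4 + (-10)²) + (114 - 2) = (4 + 100) + 112 = 104 + 112 = 216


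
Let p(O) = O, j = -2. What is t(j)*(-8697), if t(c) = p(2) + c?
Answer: 0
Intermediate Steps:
t(c) = 2 + c
t(j)*(-8697) = (2 - 2)*(-8697) = 0*(-8697) = 0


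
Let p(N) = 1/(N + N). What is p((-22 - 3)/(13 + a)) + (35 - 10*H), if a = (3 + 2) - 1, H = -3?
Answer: 3233/50 ≈ 64.660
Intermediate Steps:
a = 4 (a = 5 - 1 = 4)
p(N) = 1/(2*N)
p((-22 - 3)/(13 + a)) + (35 - 10*H) = 1/(2*(((-22 - 3)/(13 + 4)))) + (35 - 10*(-3)) = 1/(2*((-25/17))) + (35 + 30) = 1/(2*((-25*1/17))) + 65 = 1/(2*(-25/17)) + 65 = (½)*(-17/25) + 65 = -17/50 + 65 = 3233/50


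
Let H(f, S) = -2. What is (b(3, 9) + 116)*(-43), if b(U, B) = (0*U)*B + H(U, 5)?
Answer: -4902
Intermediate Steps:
b(U, B) = -2 (b(U, B) = (0*U)*B - 2 = 0*B - 2 = 0 - 2 = -2)
(b(3, 9) + 116)*(-43) = (-2 + 116)*(-43) = 114*(-43) = -4902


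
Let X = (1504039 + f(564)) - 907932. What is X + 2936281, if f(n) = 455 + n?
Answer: 3533407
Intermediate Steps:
X = 597126 (X = (1504039 + (455 + 564)) - 907932 = (1504039 + 1019) - 907932 = 1505058 - 907932 = 597126)
X + 2936281 = 597126 + 2936281 = 3533407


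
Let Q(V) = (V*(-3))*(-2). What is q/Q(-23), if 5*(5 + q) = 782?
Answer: -757/690 ≈ -1.0971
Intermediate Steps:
q = 757/5 (q = -5 + (1/5)*782 = -5 + 782/5 = 757/5 ≈ 151.40)
Q(V) = 6*V (Q(V) = -3*V*(-2) = 6*V)
q/Q(-23) = 757/(5*((6*(-23)))) = (757/5)/(-138) = (757/5)*(-1/138) = -757/690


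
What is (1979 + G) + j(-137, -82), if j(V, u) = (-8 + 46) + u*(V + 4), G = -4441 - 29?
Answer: 8453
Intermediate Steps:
G = -4470
j(V, u) = 38 + u*(4 + V)
(1979 + G) + j(-137, -82) = (1979 - 4470) + (38 + 4*(-82) - 137*(-82)) = -2491 + (38 - 328 + 11234) = -2491 + 10944 = 8453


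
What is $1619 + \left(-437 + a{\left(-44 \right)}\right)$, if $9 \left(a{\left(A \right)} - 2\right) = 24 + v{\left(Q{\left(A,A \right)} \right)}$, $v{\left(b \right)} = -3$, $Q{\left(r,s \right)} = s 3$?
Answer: $\frac{3559}{3} \approx 1186.3$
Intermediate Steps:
$Q{\left(r,s \right)} = 3 s$
$a{\left(A \right)} = \frac{13}{3}$ ($a{\left(A \right)} = 2 + \frac{24 - 3}{9} = 2 + \frac{1}{9} \cdot 21 = 2 + \frac{7}{3} = \frac{13}{3}$)
$1619 + \left(-437 + a{\left(-44 \right)}\right) = 1619 + \left(-437 + \frac{13}{3}\right) = 1619 - \frac{1298}{3} = \frac{3559}{3}$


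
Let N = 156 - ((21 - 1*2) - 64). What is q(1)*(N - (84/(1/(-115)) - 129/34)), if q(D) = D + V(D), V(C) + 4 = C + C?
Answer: -335403/34 ≈ -9864.8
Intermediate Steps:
V(C) = -4 + 2*C (V(C) = -4 + (C + C) = -4 + 2*C)
q(D) = -4 + 3*D (q(D) = D + (-4 + 2*D) = -4 + 3*D)
N = 201 (N = 156 - ((21 - 2) - 64) = 156 - (19 - 64) = 156 - 1*(-45) = 156 + 45 = 201)
q(1)*(N - (84/(1/(-115)) - 129/34)) = (-4 + 3*1)*(201 - (84/(1/(-115)) - 129/34)) = (-4 + 3)*(201 - (84/(-1/115) - 129*1/34)) = -(201 - (84*(-115) - 129/34)) = -(201 - (-9660 - 129/34)) = -(201 - 1*(-328569/34)) = -(201 + 328569/34) = -1*335403/34 = -335403/34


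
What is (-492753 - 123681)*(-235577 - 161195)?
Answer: 244583751048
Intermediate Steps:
(-492753 - 123681)*(-235577 - 161195) = -616434*(-396772) = 244583751048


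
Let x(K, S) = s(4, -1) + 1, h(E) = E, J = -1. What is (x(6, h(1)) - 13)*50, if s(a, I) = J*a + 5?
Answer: -550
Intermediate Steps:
s(a, I) = 5 - a (s(a, I) = -a + 5 = 5 - a)
x(K, S) = 2 (x(K, S) = (5 - 1*4) + 1 = (5 - 4) + 1 = 1 + 1 = 2)
(x(6, h(1)) - 13)*50 = (2 - 13)*50 = -11*50 = -550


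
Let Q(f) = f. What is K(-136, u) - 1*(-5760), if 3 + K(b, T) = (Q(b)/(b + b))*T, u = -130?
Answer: 5692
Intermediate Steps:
K(b, T) = -3 + T/2 (K(b, T) = -3 + (b/(b + b))*T = -3 + (b/((2*b)))*T = -3 + (b*(1/(2*b)))*T = -3 + T/2)
K(-136, u) - 1*(-5760) = (-3 + (1/2)*(-130)) - 1*(-5760) = (-3 - 65) + 5760 = -68 + 5760 = 5692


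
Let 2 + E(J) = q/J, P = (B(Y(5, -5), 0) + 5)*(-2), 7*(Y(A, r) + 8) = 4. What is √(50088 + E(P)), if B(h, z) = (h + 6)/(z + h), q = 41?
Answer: √101416155/45 ≈ 223.79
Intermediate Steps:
Y(A, r) = -52/7 (Y(A, r) = -8 + (⅐)*4 = -8 + 4/7 = -52/7)
B(h, z) = (6 + h)/(h + z)
P = -135/13 (P = ((6 - 52/7)/(-52/7 + 0) + 5)*(-2) = (-10/7/(-52/7) + 5)*(-2) = (-7/52*(-10/7) + 5)*(-2) = (5/26 + 5)*(-2) = (135/26)*(-2) = -135/13 ≈ -10.385)
E(J) = -2 + 41/J
√(50088 + E(P)) = √(50088 + (-2 + 41/(-135/13))) = √(50088 + (-2 + 41*(-13/135))) = √(50088 + (-2 - 533/135)) = √(50088 - 803/135) = √(6761077/135) = √101416155/45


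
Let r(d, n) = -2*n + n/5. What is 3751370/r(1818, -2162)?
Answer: 9378425/9729 ≈ 963.97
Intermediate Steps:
r(d, n) = -9*n/5 (r(d, n) = -2*n + n*(1/5) = -2*n + n/5 = -9*n/5)
3751370/r(1818, -2162) = 3751370/((-9/5*(-2162))) = 3751370/(19458/5) = 3751370*(5/19458) = 9378425/9729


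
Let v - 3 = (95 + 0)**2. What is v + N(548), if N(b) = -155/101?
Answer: 911673/101 ≈ 9026.5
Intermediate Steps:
N(b) = -155/101 (N(b) = -155*1/101 = -155/101)
v = 9028 (v = 3 + (95 + 0)**2 = 3 + 95**2 = 3 + 9025 = 9028)
v + N(548) = 9028 - 155/101 = 911673/101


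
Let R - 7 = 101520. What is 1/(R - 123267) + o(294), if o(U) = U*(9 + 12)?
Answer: 134222759/21740 ≈ 6174.0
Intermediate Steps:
o(U) = 21*U (o(U) = U*21 = 21*U)
R = 101527 (R = 7 + 101520 = 101527)
1/(R - 123267) + o(294) = 1/(101527 - 123267) + 21*294 = 1/(-21740) + 6174 = -1/21740 + 6174 = 134222759/21740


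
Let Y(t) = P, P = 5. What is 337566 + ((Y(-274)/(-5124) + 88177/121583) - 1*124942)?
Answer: 18923335954463/88998756 ≈ 2.1262e+5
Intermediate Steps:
Y(t) = 5
337566 + ((Y(-274)/(-5124) + 88177/121583) - 1*124942) = 337566 + ((5/(-5124) + 88177/121583) - 1*124942) = 337566 + ((5*(-1/5124) + 88177*(1/121583)) - 124942) = 337566 + ((-5/5124 + 88177/121583) - 124942) = 337566 + (64458719/88998756 - 124942) = 337566 - 11119618113433/88998756 = 18923335954463/88998756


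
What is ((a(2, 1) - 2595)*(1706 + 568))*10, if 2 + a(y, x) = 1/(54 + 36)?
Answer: -177166582/3 ≈ -5.9056e+7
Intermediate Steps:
a(y, x) = -179/90 (a(y, x) = -2 + 1/(54 + 36) = -2 + 1/90 = -179/90)
((a(2, 1) - 2595)*(1706 + 568))*10 = ((-179/90 - 2595)*(1706 + 568))*10 = -233729/90*2274*10 = -88583291/15*10 = -177166582/3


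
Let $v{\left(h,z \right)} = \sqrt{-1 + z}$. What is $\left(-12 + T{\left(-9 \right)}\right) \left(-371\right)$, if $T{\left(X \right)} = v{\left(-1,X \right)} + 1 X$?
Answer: $7791 - 371 i \sqrt{10} \approx 7791.0 - 1173.2 i$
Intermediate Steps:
$T{\left(X \right)} = X + \sqrt{-1 + X}$ ($T{\left(X \right)} = \sqrt{-1 + X} + 1 X = \sqrt{-1 + X} + X = X + \sqrt{-1 + X}$)
$\left(-12 + T{\left(-9 \right)}\right) \left(-371\right) = \left(-12 - \left(9 - \sqrt{-1 - 9}\right)\right) \left(-371\right) = \left(-12 - \left(9 - \sqrt{-10}\right)\right) \left(-371\right) = \left(-12 - \left(9 - i \sqrt{10}\right)\right) \left(-371\right) = \left(-21 + i \sqrt{10}\right) \left(-371\right) = 7791 - 371 i \sqrt{10}$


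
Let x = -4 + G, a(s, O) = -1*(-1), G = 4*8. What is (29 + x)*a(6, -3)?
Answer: 57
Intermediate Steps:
G = 32
a(s, O) = 1
x = 28 (x = -4 + 32 = 28)
(29 + x)*a(6, -3) = (29 + 28)*1 = 57*1 = 57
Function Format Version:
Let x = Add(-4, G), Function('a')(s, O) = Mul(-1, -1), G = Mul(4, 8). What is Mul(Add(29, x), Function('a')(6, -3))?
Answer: 57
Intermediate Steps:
G = 32
Function('a')(s, O) = 1
x = 28 (x = Add(-4, 32) = 28)
Mul(Add(29, x), Function('a')(6, -3)) = Mul(Add(29, 28), 1) = Mul(57, 1) = 57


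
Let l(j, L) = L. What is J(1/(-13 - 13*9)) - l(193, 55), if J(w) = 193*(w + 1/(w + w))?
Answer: -5297017/234 ≈ -22637.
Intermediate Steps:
J(w) = 193*w + 193/(2*w) (J(w) = 193*(w + 1/(2*w)) = 193*w + 193/(2*w))
J(1/(-13 - 13*9)) - l(193, 55) = (193*(1/(-13 - 13*9)) + 193/(2*((1/(-13 - 13*9))))) - 1*55 = (193*((⅑)/(-26)) + 193/(2*(((⅑)/(-26))))) - 55 = (193*(-1/26*⅑) + 193/(2*((-1/26*⅑)))) - 55 = (193*(-1/234) + 193/(2*(-1/234))) - 55 = (-193/234 + (193/2)*(-234)) - 55 = (-193/234 - 22581) - 55 = -5284147/234 - 55 = -5297017/234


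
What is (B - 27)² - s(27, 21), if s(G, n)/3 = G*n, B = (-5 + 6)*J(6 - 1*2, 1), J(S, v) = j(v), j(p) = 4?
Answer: -1172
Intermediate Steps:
J(S, v) = 4
B = 4 (B = (-5 + 6)*4 = 1*4 = 4)
s(G, n) = 3*G*n (s(G, n) = 3*(G*n) = 3*G*n)
(B - 27)² - s(27, 21) = (4 - 27)² - 3*27*21 = (-23)² - 1*1701 = 529 - 1701 = -1172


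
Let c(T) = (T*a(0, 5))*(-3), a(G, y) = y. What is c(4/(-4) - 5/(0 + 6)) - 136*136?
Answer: -36937/2 ≈ -18469.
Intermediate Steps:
c(T) = -15*T (c(T) = (T*5)*(-3) = (5*T)*(-3) = -15*T)
c(4/(-4) - 5/(0 + 6)) - 136*136 = -15*(4/(-4) - 5/(0 + 6)) - 136*136 = -15*(4*(-1/4) - 5/6) - 18496 = -15*(-1 - 5*1/6) - 18496 = -15*(-1 - 5/6) - 18496 = -15*(-11/6) - 18496 = 55/2 - 18496 = -36937/2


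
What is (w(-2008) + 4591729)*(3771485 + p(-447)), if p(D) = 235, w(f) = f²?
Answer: 32526532533960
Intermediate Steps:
(w(-2008) + 4591729)*(3771485 + p(-447)) = ((-2008)² + 4591729)*(3771485 + 235) = (4032064 + 4591729)*3771720 = 8623793*3771720 = 32526532533960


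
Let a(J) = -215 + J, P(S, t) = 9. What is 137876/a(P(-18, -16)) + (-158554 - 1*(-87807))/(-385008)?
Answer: -26534394563/39655824 ≈ -669.12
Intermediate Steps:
137876/a(P(-18, -16)) + (-158554 - 1*(-87807))/(-385008) = 137876/(-215 + 9) + (-158554 - 1*(-87807))/(-385008) = 137876/(-206) + (-158554 + 87807)*(-1/385008) = 137876*(-1/206) - 70747*(-1/385008) = -68938/103 + 70747/385008 = -26534394563/39655824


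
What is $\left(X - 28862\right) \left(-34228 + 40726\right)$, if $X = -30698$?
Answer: $-387020880$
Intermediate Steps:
$\left(X - 28862\right) \left(-34228 + 40726\right) = \left(-30698 - 28862\right) \left(-34228 + 40726\right) = \left(-59560\right) 6498 = -387020880$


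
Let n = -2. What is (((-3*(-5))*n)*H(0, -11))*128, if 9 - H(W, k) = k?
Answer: -76800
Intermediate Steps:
H(W, k) = 9 - k
(((-3*(-5))*n)*H(0, -11))*128 = ((-3*(-5)*(-2))*(9 - 1*(-11)))*128 = ((15*(-2))*(9 + 11))*128 = -30*20*128 = -600*128 = -76800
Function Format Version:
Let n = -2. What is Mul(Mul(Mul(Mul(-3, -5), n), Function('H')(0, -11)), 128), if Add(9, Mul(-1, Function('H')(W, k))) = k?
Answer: -76800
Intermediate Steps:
Function('H')(W, k) = Add(9, Mul(-1, k))
Mul(Mul(Mul(Mul(-3, -5), n), Function('H')(0, -11)), 128) = Mul(Mul(Mul(Mul(-3, -5), -2), Add(9, Mul(-1, -11))), 128) = Mul(Mul(Mul(15, -2), Add(9, 11)), 128) = Mul(Mul(-30, 20), 128) = Mul(-600, 128) = -76800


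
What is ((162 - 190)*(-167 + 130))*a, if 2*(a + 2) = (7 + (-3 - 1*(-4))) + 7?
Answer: 5698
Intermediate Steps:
a = 11/2 (a = -2 + ((7 + (-3 - 1*(-4))) + 7)/2 = -2 + ((7 + (-3 + 4)) + 7)/2 = -2 + ((7 + 1) + 7)/2 = -2 + (8 + 7)/2 = -2 + (½)*15 = -2 + 15/2 = 11/2 ≈ 5.5000)
((162 - 190)*(-167 + 130))*a = ((162 - 190)*(-167 + 130))*(11/2) = -28*(-37)*(11/2) = 1036*(11/2) = 5698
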